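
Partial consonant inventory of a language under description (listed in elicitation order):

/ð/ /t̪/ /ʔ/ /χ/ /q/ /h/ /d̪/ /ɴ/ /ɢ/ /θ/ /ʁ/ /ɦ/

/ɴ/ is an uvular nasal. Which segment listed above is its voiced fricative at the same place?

/ʁ/

The voiced fricative at the same place is a voiced uvular fricative — in this inventory, /ʁ/.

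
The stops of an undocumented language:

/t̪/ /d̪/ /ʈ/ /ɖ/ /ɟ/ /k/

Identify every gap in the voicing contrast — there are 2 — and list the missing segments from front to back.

Voiceless: /t̪/ (dental), /ʈ/ (retroflex), /k/ (velar).
Voiced: /d̪/ (dental), /ɖ/ (retroflex), /ɟ/ (palatal).
Gaps, from front to back: palatal lacks voiceless (/c/); velar lacks voiced (/ɡ/).

/c/, /ɡ/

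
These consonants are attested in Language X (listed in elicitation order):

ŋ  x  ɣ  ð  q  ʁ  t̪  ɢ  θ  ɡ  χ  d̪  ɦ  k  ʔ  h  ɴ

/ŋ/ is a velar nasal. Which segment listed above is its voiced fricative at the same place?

/ɣ/

The voiced fricative at the same place is a voiced velar fricative — in this inventory, /ɣ/.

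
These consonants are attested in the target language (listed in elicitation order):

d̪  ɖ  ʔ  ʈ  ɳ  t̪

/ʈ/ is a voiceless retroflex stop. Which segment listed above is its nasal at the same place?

/ɳ/

The nasal at the same place is a retroflex nasal — in this inventory, /ɳ/.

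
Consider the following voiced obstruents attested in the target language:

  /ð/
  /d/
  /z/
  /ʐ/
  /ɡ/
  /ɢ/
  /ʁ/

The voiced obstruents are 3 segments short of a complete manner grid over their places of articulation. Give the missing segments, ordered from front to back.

Stop: /d/ (alveolar), /ɡ/ (velar), /ɢ/ (uvular).
Fricative: /ð/ (dental), /z/ (alveolar), /ʐ/ (retroflex), /ʁ/ (uvular).
Gaps, from front to back: dental lacks stop (/d̪/); retroflex lacks stop (/ɖ/); velar lacks fricative (/ɣ/).

/d̪/, /ɖ/, /ɣ/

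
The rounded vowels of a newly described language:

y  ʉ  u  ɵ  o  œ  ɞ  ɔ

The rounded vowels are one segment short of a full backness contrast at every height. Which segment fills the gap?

/ø/

Front: /y/ (high), /œ/ (low-mid).
Central: /ʉ/ (high), /ɵ/ (high-mid), /ɞ/ (low-mid).
Back: /u/ (high), /o/ (high-mid), /ɔ/ (low-mid).
The high-mid row has no front member, so the gap is the high-mid front rounded vowel /ø/.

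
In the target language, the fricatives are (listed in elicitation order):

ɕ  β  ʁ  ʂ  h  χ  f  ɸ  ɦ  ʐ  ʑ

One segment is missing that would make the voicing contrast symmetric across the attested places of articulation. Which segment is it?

/v/

Voiceless: /ɸ/ (bilabial), /f/ (labiodental), /ʂ/ (retroflex), /ɕ/ (alveolo-palatal), /χ/ (uvular), /h/ (glottal).
Voiced: /β/ (bilabial), /ʐ/ (retroflex), /ʑ/ (alveolo-palatal), /ʁ/ (uvular), /ɦ/ (glottal).
The labiodental row has no voiced member, so the gap is the voiced labiodental fricative /v/.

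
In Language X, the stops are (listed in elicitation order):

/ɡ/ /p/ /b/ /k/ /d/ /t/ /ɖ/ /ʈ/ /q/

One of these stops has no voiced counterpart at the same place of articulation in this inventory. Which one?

/q/

Bilabial: /p/ ~ /b/
Alveolar: /t/ ~ /d/
Retroflex: /ʈ/ ~ /ɖ/
Velar: /k/ ~ /ɡ/
Uvular: only /q/ (voiceless); no voiced partner.
So /q/ is the unpaired segment.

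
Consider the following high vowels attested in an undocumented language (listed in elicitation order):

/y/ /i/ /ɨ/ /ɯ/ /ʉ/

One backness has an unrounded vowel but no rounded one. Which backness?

back

Unrounded: /i/ (front), /ɨ/ (central), /ɯ/ (back).
Rounded: /y/ (front), /ʉ/ (central).
Every backness has a rounded member except back, where /u/ would be expected.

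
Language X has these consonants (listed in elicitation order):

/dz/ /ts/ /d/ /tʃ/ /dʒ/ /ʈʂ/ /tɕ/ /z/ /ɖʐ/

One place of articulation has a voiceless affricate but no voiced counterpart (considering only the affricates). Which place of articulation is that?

Voiceless: /ts/ (alveolar), /tʃ/ (postalveolar), /ʈʂ/ (retroflex), /tɕ/ (alveolo-palatal).
Voiced: /dz/ (alveolar), /dʒ/ (postalveolar), /ɖʐ/ (retroflex).
Every place of articulation has a voiced member except alveolo-palatal, where /dʑ/ would be expected.

alveolo-palatal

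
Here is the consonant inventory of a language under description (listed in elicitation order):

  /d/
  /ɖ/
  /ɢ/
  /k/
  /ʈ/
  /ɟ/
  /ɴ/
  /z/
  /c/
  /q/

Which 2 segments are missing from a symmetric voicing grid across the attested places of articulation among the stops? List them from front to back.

Voiceless: /ʈ/ (retroflex), /c/ (palatal), /k/ (velar), /q/ (uvular).
Voiced: /d/ (alveolar), /ɖ/ (retroflex), /ɟ/ (palatal), /ɢ/ (uvular).
Gaps, from front to back: alveolar lacks voiceless (/t/); velar lacks voiced (/ɡ/).

/t/, /ɡ/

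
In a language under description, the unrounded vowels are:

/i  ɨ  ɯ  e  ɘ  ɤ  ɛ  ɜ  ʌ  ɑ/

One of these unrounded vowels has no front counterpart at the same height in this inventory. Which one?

/ɑ/

High: /i/ ~ /ɨ/ ~ /ɯ/
High-mid: /e/ ~ /ɘ/ ~ /ɤ/
Low-mid: /ɛ/ ~ /ɜ/ ~ /ʌ/
Low: only /ɑ/ (back); no front partner.
So /ɑ/ is the unpaired segment.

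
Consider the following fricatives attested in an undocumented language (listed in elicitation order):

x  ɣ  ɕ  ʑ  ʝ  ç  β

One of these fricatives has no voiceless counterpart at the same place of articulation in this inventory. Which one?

Alveolo-palatal: /ɕ/ ~ /ʑ/
Palatal: /ç/ ~ /ʝ/
Velar: /x/ ~ /ɣ/
Bilabial: only /β/ (voiced); no voiceless partner.
So /β/ is the unpaired segment.

/β/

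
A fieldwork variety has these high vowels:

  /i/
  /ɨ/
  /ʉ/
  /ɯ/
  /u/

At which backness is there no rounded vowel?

backness          unrounded  rounded 
front             i         —       
central           ɨ         ʉ       
back              ɯ         u       
Every backness has a rounded member except front, where /y/ would be expected.

front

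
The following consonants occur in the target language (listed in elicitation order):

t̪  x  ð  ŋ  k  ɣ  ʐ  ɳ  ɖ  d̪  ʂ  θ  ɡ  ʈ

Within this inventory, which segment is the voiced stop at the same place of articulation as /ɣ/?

/ɡ/

/ɣ/ is a voiced velar fricative.
The voiced stop at the same place is a voiced velar stop — in this inventory, /ɡ/.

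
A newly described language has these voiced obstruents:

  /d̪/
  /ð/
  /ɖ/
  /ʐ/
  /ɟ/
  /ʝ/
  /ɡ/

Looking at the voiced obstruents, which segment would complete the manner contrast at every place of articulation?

place of articulation  stop      fricative
dental            d̪        ð       
retroflex         ɖ         ʐ       
palatal           ɟ         ʝ       
velar             ɡ         —       
The velar row has no fricative member, so the gap is the velar fricative /ɣ/.

/ɣ/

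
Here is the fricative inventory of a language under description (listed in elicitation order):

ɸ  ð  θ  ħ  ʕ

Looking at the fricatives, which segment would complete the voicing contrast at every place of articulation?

place of articulation  voiceless  voiced  
bilabial          ɸ         —       
dental            θ         ð       
pharyngeal        ħ         ʕ       
The bilabial row has no voiced member, so the gap is the voiced bilabial fricative /β/.

/β/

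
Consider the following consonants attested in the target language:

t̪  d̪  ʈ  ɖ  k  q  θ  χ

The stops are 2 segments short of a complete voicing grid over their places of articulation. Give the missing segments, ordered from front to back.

Voiceless: /t̪/ (dental), /ʈ/ (retroflex), /k/ (velar), /q/ (uvular).
Voiced: /d̪/ (dental), /ɖ/ (retroflex).
Gaps, from front to back: velar lacks voiced (/ɡ/); uvular lacks voiced (/ɢ/).

/ɡ/, /ɢ/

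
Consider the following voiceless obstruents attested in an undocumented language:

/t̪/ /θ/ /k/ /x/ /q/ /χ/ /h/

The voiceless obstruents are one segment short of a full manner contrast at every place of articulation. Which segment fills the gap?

/ʔ/

Stop: /t̪/ (dental), /k/ (velar), /q/ (uvular).
Fricative: /θ/ (dental), /x/ (velar), /χ/ (uvular), /h/ (glottal).
The glottal row has no stop member, so the gap is the glottal stop /ʔ/.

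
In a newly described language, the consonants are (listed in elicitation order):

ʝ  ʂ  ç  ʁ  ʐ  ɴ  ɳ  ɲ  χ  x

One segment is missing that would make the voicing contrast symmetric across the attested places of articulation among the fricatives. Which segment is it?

Voiceless: /ʂ/ (retroflex), /ç/ (palatal), /x/ (velar), /χ/ (uvular).
Voiced: /ʐ/ (retroflex), /ʝ/ (palatal), /ʁ/ (uvular).
The velar row has no voiced member, so the gap is the voiced velar fricative /ɣ/.

/ɣ/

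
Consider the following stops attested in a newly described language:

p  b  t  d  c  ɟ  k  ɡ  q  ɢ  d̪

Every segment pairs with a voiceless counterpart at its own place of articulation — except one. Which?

Bilabial: /p/ ~ /b/
Alveolar: /t/ ~ /d/
Palatal: /c/ ~ /ɟ/
Velar: /k/ ~ /ɡ/
Uvular: /q/ ~ /ɢ/
Dental: only /d̪/ (voiced); no voiceless partner.
So /d̪/ is the unpaired segment.

/d̪/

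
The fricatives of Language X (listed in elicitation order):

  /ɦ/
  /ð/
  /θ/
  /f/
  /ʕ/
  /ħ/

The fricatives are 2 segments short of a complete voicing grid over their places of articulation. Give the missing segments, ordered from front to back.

/v/, /h/

labiodental: voiceless /f/, voiced —.
dental: voiceless /θ/, voiced /ð/.
pharyngeal: voiceless /ħ/, voiced /ʕ/.
glottal: voiceless —, voiced /ɦ/.
Gaps, from front to back: labiodental lacks voiced (/v/); glottal lacks voiceless (/h/).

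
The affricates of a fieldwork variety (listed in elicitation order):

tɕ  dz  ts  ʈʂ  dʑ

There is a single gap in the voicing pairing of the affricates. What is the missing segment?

Voiceless: /ts/ (alveolar), /ʈʂ/ (retroflex), /tɕ/ (alveolo-palatal).
Voiced: /dz/ (alveolar), /dʑ/ (alveolo-palatal).
The retroflex row has no voiced member, so the gap is the voiced retroflex affricate /ɖʐ/.

/ɖʐ/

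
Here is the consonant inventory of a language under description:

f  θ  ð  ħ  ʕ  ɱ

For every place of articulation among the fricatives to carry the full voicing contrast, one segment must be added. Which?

labiodental: voiceless /f/, voiced —.
dental: voiceless /θ/, voiced /ð/.
pharyngeal: voiceless /ħ/, voiced /ʕ/.
The labiodental row has no voiced member, so the gap is the voiced labiodental fricative /v/.

/v/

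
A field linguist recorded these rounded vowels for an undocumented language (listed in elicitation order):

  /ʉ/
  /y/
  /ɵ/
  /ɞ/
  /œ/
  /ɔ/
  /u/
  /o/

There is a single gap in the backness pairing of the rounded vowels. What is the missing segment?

Front: /y/ (high), /œ/ (low-mid).
Central: /ʉ/ (high), /ɵ/ (high-mid), /ɞ/ (low-mid).
Back: /u/ (high), /o/ (high-mid), /ɔ/ (low-mid).
The high-mid row has no front member, so the gap is the high-mid front rounded vowel /ø/.

/ø/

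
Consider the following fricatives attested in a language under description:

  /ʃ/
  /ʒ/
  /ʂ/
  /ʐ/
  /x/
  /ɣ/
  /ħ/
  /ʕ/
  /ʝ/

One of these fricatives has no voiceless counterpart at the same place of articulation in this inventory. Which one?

/ʝ/

Postalveolar: /ʃ/ ~ /ʒ/
Retroflex: /ʂ/ ~ /ʐ/
Velar: /x/ ~ /ɣ/
Pharyngeal: /ħ/ ~ /ʕ/
Palatal: only /ʝ/ (voiced); no voiceless partner.
So /ʝ/ is the unpaired segment.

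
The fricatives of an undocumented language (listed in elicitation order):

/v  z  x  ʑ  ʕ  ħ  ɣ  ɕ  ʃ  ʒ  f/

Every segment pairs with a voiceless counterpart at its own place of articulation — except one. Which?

Labiodental: /f/ ~ /v/
Postalveolar: /ʃ/ ~ /ʒ/
Alveolo-palatal: /ɕ/ ~ /ʑ/
Velar: /x/ ~ /ɣ/
Pharyngeal: /ħ/ ~ /ʕ/
Alveolar: only /z/ (voiced); no voiceless partner.
So /z/ is the unpaired segment.

/z/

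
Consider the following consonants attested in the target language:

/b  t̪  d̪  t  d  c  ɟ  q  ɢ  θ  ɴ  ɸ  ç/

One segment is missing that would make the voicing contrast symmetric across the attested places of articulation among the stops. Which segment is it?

/p/

Voiceless: /t̪/ (dental), /t/ (alveolar), /c/ (palatal), /q/ (uvular).
Voiced: /b/ (bilabial), /d̪/ (dental), /d/ (alveolar), /ɟ/ (palatal), /ɢ/ (uvular).
The bilabial row has no voiceless member, so the gap is the voiceless bilabial stop /p/.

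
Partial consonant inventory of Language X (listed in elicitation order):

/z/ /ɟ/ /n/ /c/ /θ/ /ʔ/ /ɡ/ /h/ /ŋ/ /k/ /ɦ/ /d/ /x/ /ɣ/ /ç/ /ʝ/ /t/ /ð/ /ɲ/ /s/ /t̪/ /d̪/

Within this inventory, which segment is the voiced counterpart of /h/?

/ɦ/

/h/ is a voiceless glottal fricative.
The voiced counterpart is a voiced glottal fricative — in this inventory, /ɦ/.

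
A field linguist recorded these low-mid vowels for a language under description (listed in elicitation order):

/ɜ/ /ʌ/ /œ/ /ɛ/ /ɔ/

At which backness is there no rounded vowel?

front: unrounded /ɛ/, rounded /œ/.
central: unrounded /ɜ/, rounded —.
back: unrounded /ʌ/, rounded /ɔ/.
Every backness has a rounded member except central, where /ɞ/ would be expected.

central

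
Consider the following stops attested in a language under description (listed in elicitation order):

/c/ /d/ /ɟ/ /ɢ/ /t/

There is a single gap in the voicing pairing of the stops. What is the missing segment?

place of articulation  voiceless  voiced  
alveolar          t         d       
palatal           c         ɟ       
uvular            —         ɢ       
The uvular row has no voiceless member, so the gap is the voiceless uvular stop /q/.

/q/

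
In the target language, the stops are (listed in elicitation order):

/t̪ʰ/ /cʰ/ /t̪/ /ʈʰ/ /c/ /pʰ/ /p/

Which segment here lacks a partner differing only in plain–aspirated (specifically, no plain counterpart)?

/ʈʰ/

Bilabial: /p/ ~ /pʰ/
Dental: /t̪/ ~ /t̪ʰ/
Palatal: /c/ ~ /cʰ/
Retroflex: only /ʈʰ/ (aspirated); no plain partner.
So /ʈʰ/ is the unpaired segment.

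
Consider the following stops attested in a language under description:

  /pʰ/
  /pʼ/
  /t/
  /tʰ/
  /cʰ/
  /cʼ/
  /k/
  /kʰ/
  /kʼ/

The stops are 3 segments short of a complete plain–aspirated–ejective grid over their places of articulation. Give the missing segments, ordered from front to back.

/p/, /tʼ/, /c/

bilabial: plain —, aspirated /pʰ/, ejective /pʼ/.
alveolar: plain /t/, aspirated /tʰ/, ejective —.
palatal: plain —, aspirated /cʰ/, ejective /cʼ/.
velar: plain /k/, aspirated /kʰ/, ejective /kʼ/.
Gaps, from front to back: bilabial lacks plain (/p/); alveolar lacks ejective (/tʼ/); palatal lacks plain (/c/).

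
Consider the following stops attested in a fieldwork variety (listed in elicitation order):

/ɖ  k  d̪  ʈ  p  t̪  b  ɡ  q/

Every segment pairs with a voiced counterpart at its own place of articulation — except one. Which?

/q/

Bilabial: /p/ ~ /b/
Dental: /t̪/ ~ /d̪/
Retroflex: /ʈ/ ~ /ɖ/
Velar: /k/ ~ /ɡ/
Uvular: only /q/ (voiceless); no voiced partner.
So /q/ is the unpaired segment.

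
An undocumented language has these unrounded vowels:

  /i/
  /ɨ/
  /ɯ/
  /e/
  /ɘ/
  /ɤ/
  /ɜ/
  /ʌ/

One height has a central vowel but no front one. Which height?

low-mid

height            front     central   back    
high              i         ɨ         ɯ       
high-mid          e         ɘ         ɤ       
low-mid           —         ɜ         ʌ       
Every height has a front member except low-mid, where /ɛ/ would be expected.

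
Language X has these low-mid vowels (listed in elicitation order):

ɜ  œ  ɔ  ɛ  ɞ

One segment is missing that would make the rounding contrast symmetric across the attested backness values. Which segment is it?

/ʌ/

front: unrounded /ɛ/, rounded /œ/.
central: unrounded /ɜ/, rounded /ɞ/.
back: unrounded —, rounded /ɔ/.
The back row has no unrounded member, so the gap is the back unrounded vowel /ʌ/.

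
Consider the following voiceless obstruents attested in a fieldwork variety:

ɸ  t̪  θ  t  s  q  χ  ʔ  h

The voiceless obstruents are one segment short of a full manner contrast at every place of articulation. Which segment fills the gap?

/p/

place of articulation  stop      fricative
bilabial          —         ɸ       
dental            t̪        θ       
alveolar          t         s       
uvular            q         χ       
glottal           ʔ         h       
The bilabial row has no stop member, so the gap is the bilabial stop /p/.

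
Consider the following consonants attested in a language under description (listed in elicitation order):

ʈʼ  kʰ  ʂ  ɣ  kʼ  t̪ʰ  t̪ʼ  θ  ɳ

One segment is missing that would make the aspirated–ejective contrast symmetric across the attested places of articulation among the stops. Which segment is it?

Aspirated: /t̪ʰ/ (dental), /kʰ/ (velar).
Ejective: /t̪ʼ/ (dental), /ʈʼ/ (retroflex), /kʼ/ (velar).
The retroflex row has no aspirated member, so the gap is the aspirated retroflex stop /ʈʰ/.

/ʈʰ/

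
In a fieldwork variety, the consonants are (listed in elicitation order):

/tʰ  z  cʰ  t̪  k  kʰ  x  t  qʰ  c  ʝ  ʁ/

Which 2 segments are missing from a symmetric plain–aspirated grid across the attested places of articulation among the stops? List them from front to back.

dental: plain /t̪/, aspirated —.
alveolar: plain /t/, aspirated /tʰ/.
palatal: plain /c/, aspirated /cʰ/.
velar: plain /k/, aspirated /kʰ/.
uvular: plain —, aspirated /qʰ/.
Gaps, from front to back: dental lacks aspirated (/t̪ʰ/); uvular lacks plain (/q/).

/t̪ʰ/, /q/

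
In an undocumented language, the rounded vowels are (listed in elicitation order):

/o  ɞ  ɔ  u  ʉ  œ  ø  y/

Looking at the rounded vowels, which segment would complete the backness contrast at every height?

high: front /y/, central /ʉ/, back /u/.
high-mid: front /ø/, central —, back /o/.
low-mid: front /œ/, central /ɞ/, back /ɔ/.
The high-mid row has no central member, so the gap is the high-mid central rounded vowel /ɵ/.

/ɵ/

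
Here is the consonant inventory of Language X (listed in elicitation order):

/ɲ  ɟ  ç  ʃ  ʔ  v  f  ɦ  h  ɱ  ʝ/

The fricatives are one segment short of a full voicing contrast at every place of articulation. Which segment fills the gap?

labiodental: voiceless /f/, voiced /v/.
postalveolar: voiceless /ʃ/, voiced —.
palatal: voiceless /ç/, voiced /ʝ/.
glottal: voiceless /h/, voiced /ɦ/.
The postalveolar row has no voiced member, so the gap is the voiced postalveolar fricative /ʒ/.

/ʒ/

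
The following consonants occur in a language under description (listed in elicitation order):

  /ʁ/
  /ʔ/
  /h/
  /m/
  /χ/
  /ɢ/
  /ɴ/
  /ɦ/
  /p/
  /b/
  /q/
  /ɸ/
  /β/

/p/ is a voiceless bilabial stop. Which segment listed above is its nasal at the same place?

/m/

The nasal at the same place is a bilabial nasal — in this inventory, /m/.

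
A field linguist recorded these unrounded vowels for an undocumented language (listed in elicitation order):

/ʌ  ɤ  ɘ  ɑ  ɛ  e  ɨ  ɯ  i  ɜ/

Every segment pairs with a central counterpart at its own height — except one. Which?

High: /i/ ~ /ɨ/ ~ /ɯ/
High-mid: /e/ ~ /ɘ/ ~ /ɤ/
Low-mid: /ɛ/ ~ /ɜ/ ~ /ʌ/
Low: only /ɑ/ (back); no central partner.
So /ɑ/ is the unpaired segment.

/ɑ/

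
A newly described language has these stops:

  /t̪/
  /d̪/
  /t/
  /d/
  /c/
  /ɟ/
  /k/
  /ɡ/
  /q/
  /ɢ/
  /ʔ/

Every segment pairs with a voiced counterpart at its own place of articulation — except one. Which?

Dental: /t̪/ ~ /d̪/
Alveolar: /t/ ~ /d/
Palatal: /c/ ~ /ɟ/
Velar: /k/ ~ /ɡ/
Uvular: /q/ ~ /ɢ/
Glottal: only /ʔ/ (voiceless); no voiced partner.
So /ʔ/ is the unpaired segment.

/ʔ/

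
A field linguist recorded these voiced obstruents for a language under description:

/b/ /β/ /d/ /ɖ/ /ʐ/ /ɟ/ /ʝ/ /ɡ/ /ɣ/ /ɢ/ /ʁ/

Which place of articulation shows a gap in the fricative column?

bilabial: stop /b/, fricative /β/.
alveolar: stop /d/, fricative —.
retroflex: stop /ɖ/, fricative /ʐ/.
palatal: stop /ɟ/, fricative /ʝ/.
velar: stop /ɡ/, fricative /ɣ/.
uvular: stop /ɢ/, fricative /ʁ/.
Every place of articulation has a fricative member except alveolar, where /z/ would be expected.

alveolar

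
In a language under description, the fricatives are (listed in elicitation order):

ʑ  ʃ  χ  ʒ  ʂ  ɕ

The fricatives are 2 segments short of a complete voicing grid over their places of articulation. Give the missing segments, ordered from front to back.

postalveolar: voiceless /ʃ/, voiced /ʒ/.
retroflex: voiceless /ʂ/, voiced —.
alveolo-palatal: voiceless /ɕ/, voiced /ʑ/.
uvular: voiceless /χ/, voiced —.
Gaps, from front to back: retroflex lacks voiced (/ʐ/); uvular lacks voiced (/ʁ/).

/ʐ/, /ʁ/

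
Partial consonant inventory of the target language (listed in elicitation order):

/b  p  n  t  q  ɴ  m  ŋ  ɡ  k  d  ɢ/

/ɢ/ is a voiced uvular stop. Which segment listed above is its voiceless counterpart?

The voiceless counterpart is a voiceless uvular stop — in this inventory, /q/.

/q/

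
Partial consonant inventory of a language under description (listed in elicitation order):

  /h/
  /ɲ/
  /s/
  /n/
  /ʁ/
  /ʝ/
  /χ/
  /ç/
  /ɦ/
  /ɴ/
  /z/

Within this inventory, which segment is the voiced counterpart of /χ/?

/ʁ/

/χ/ is a voiceless uvular fricative.
The voiced counterpart is a voiced uvular fricative — in this inventory, /ʁ/.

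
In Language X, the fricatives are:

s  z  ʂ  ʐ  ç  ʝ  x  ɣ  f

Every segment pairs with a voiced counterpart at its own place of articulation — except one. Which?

/f/

Alveolar: /s/ ~ /z/
Retroflex: /ʂ/ ~ /ʐ/
Palatal: /ç/ ~ /ʝ/
Velar: /x/ ~ /ɣ/
Labiodental: only /f/ (voiceless); no voiced partner.
So /f/ is the unpaired segment.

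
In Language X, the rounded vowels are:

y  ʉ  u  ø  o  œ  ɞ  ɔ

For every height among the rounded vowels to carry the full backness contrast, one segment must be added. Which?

height            front     central   back    
high              y         ʉ         u       
high-mid          ø         —         o       
low-mid           œ         ɞ         ɔ       
The high-mid row has no central member, so the gap is the high-mid central rounded vowel /ɵ/.

/ɵ/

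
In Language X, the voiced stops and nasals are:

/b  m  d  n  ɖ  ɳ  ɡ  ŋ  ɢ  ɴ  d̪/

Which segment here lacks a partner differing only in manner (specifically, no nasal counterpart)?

Bilabial: /b/ ~ /m/
Alveolar: /d/ ~ /n/
Retroflex: /ɖ/ ~ /ɳ/
Velar: /ɡ/ ~ /ŋ/
Uvular: /ɢ/ ~ /ɴ/
Dental: only /d̪/ (oral stop); no nasal partner.
So /d̪/ is the unpaired segment.

/d̪/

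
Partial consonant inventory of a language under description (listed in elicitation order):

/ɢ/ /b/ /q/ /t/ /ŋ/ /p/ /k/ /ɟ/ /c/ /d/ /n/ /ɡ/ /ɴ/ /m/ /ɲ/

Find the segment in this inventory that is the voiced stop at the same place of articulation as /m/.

/b/

/m/ is a bilabial nasal.
The voiced stop at the same place is a voiced bilabial stop — in this inventory, /b/.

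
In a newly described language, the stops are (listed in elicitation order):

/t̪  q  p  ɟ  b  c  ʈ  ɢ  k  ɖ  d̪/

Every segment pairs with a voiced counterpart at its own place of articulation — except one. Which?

/k/

Bilabial: /p/ ~ /b/
Dental: /t̪/ ~ /d̪/
Retroflex: /ʈ/ ~ /ɖ/
Palatal: /c/ ~ /ɟ/
Uvular: /q/ ~ /ɢ/
Velar: only /k/ (voiceless); no voiced partner.
So /k/ is the unpaired segment.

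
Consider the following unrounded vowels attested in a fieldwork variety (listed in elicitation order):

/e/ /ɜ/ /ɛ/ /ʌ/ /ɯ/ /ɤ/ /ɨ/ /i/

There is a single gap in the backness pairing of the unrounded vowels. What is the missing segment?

/ɘ/

high: front /i/, central /ɨ/, back /ɯ/.
high-mid: front /e/, central —, back /ɤ/.
low-mid: front /ɛ/, central /ɜ/, back /ʌ/.
The high-mid row has no central member, so the gap is the high-mid central unrounded vowel /ɘ/.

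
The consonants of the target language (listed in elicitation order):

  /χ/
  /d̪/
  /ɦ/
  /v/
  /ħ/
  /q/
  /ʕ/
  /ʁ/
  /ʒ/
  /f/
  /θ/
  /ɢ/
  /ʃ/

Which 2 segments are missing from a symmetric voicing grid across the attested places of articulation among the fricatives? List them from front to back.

labiodental: voiceless /f/, voiced /v/.
dental: voiceless /θ/, voiced —.
postalveolar: voiceless /ʃ/, voiced /ʒ/.
uvular: voiceless /χ/, voiced /ʁ/.
pharyngeal: voiceless /ħ/, voiced /ʕ/.
glottal: voiceless —, voiced /ɦ/.
Gaps, from front to back: dental lacks voiced (/ð/); glottal lacks voiceless (/h/).

/ð/, /h/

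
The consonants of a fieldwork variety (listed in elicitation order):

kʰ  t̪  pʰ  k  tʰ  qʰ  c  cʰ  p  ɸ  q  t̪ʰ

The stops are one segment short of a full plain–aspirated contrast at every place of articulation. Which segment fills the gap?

/t/

Plain: /p/ (bilabial), /t̪/ (dental), /c/ (palatal), /k/ (velar), /q/ (uvular).
Aspirated: /pʰ/ (bilabial), /t̪ʰ/ (dental), /tʰ/ (alveolar), /cʰ/ (palatal), /kʰ/ (velar), /qʰ/ (uvular).
The alveolar row has no plain member, so the gap is the plain alveolar stop /t/.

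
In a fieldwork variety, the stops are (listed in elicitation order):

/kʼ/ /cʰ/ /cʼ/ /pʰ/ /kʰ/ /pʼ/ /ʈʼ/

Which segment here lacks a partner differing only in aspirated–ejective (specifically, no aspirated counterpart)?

Bilabial: /pʰ/ ~ /pʼ/
Palatal: /cʰ/ ~ /cʼ/
Velar: /kʰ/ ~ /kʼ/
Retroflex: only /ʈʼ/ (ejective); no aspirated partner.
So /ʈʼ/ is the unpaired segment.

/ʈʼ/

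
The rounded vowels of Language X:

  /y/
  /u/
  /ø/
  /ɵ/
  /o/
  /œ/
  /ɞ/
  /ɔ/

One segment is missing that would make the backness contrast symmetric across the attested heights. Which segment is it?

/ʉ/

height            front     central   back    
high              y         —         u       
high-mid          ø         ɵ         o       
low-mid           œ         ɞ         ɔ       
The high row has no central member, so the gap is the high central rounded vowel /ʉ/.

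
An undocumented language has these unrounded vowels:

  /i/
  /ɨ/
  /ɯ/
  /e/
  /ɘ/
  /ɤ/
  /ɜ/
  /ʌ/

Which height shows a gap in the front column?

high: front /i/, central /ɨ/, back /ɯ/.
high-mid: front /e/, central /ɘ/, back /ɤ/.
low-mid: front —, central /ɜ/, back /ʌ/.
Every height has a front member except low-mid, where /ɛ/ would be expected.

low-mid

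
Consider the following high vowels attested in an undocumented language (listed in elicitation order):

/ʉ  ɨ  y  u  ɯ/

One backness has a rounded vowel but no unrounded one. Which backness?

front

backness          unrounded  rounded 
front             —         y       
central           ɨ         ʉ       
back              ɯ         u       
Every backness has an unrounded member except front, where /i/ would be expected.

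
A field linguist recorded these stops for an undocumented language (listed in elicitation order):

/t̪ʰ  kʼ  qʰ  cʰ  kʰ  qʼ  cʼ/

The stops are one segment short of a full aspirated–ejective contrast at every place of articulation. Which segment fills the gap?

dental: aspirated /t̪ʰ/, ejective —.
palatal: aspirated /cʰ/, ejective /cʼ/.
velar: aspirated /kʰ/, ejective /kʼ/.
uvular: aspirated /qʰ/, ejective /qʼ/.
The dental row has no ejective member, so the gap is the ejective dental stop /t̪ʼ/.

/t̪ʼ/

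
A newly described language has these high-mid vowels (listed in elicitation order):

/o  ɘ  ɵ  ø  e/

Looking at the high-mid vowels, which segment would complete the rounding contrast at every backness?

/ɤ/

backness          unrounded  rounded 
front             e         ø       
central           ɘ         ɵ       
back              —         o       
The back row has no unrounded member, so the gap is the back unrounded vowel /ɤ/.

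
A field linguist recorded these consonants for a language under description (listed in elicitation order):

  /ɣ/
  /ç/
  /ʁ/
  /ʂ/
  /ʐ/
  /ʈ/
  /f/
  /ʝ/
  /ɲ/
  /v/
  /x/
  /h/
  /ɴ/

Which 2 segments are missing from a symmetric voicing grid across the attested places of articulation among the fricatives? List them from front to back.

/χ/, /ɦ/

labiodental: voiceless /f/, voiced /v/.
retroflex: voiceless /ʂ/, voiced /ʐ/.
palatal: voiceless /ç/, voiced /ʝ/.
velar: voiceless /x/, voiced /ɣ/.
uvular: voiceless —, voiced /ʁ/.
glottal: voiceless /h/, voiced —.
Gaps, from front to back: uvular lacks voiceless (/χ/); glottal lacks voiced (/ɦ/).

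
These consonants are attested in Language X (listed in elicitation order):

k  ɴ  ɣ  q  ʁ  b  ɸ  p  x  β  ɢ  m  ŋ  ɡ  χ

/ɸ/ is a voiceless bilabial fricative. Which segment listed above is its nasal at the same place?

The nasal at the same place is a bilabial nasal — in this inventory, /m/.

/m/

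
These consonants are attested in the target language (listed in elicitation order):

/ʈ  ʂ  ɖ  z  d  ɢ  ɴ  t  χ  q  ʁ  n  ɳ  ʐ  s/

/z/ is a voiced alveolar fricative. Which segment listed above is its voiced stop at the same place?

/d/

The voiced stop at the same place is a voiced alveolar stop — in this inventory, /d/.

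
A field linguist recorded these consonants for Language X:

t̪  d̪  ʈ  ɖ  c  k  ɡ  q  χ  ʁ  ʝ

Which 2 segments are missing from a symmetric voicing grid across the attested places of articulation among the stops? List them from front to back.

/ɟ/, /ɢ/

dental: voiceless /t̪/, voiced /d̪/.
retroflex: voiceless /ʈ/, voiced /ɖ/.
palatal: voiceless /c/, voiced —.
velar: voiceless /k/, voiced /ɡ/.
uvular: voiceless /q/, voiced —.
Gaps, from front to back: palatal lacks voiced (/ɟ/); uvular lacks voiced (/ɢ/).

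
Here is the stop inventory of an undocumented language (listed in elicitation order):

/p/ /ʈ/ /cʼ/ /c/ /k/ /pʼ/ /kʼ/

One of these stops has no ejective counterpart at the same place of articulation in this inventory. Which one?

Bilabial: /p/ ~ /pʼ/
Palatal: /c/ ~ /cʼ/
Velar: /k/ ~ /kʼ/
Retroflex: only /ʈ/ (plain); no ejective partner.
So /ʈ/ is the unpaired segment.

/ʈ/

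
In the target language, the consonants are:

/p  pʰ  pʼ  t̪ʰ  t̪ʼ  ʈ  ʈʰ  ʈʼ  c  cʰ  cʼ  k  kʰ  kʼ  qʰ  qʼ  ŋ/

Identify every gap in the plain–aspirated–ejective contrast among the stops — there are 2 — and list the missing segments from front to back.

Plain: /p/ (bilabial), /ʈ/ (retroflex), /c/ (palatal), /k/ (velar).
Aspirated: /pʰ/ (bilabial), /t̪ʰ/ (dental), /ʈʰ/ (retroflex), /cʰ/ (palatal), /kʰ/ (velar), /qʰ/ (uvular).
Ejective: /pʼ/ (bilabial), /t̪ʼ/ (dental), /ʈʼ/ (retroflex), /cʼ/ (palatal), /kʼ/ (velar), /qʼ/ (uvular).
Gaps, from front to back: dental lacks plain (/t̪/); uvular lacks plain (/q/).

/t̪/, /q/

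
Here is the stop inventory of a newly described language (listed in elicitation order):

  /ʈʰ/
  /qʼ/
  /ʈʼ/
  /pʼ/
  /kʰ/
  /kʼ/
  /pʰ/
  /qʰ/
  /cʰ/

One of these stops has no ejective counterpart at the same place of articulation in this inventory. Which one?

Bilabial: /pʰ/ ~ /pʼ/
Retroflex: /ʈʰ/ ~ /ʈʼ/
Velar: /kʰ/ ~ /kʼ/
Uvular: /qʰ/ ~ /qʼ/
Palatal: only /cʰ/ (aspirated); no ejective partner.
So /cʰ/ is the unpaired segment.

/cʰ/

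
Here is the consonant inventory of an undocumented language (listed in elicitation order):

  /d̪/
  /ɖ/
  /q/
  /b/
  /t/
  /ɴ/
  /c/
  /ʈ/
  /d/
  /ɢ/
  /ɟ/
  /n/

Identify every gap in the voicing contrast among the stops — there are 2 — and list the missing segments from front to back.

bilabial: voiceless —, voiced /b/.
dental: voiceless —, voiced /d̪/.
alveolar: voiceless /t/, voiced /d/.
retroflex: voiceless /ʈ/, voiced /ɖ/.
palatal: voiceless /c/, voiced /ɟ/.
uvular: voiceless /q/, voiced /ɢ/.
Gaps, from front to back: bilabial lacks voiceless (/p/); dental lacks voiceless (/t̪/).

/p/, /t̪/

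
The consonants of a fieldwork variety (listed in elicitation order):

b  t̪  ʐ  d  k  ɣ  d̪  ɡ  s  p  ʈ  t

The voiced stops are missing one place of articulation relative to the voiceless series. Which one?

retroflex

place of articulation  voiceless  voiced  
bilabial          p         b       
dental            t̪        d̪      
alveolar          t         d       
retroflex         ʈ         —       
velar             k         ɡ       
Every place of articulation has a voiced member except retroflex, where /ɖ/ would be expected.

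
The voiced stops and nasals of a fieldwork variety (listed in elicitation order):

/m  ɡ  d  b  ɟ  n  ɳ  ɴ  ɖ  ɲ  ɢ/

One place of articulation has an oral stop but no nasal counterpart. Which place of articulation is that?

Oral stop: /b/ (bilabial), /d/ (alveolar), /ɖ/ (retroflex), /ɟ/ (palatal), /ɡ/ (velar), /ɢ/ (uvular).
Nasal: /m/ (bilabial), /n/ (alveolar), /ɳ/ (retroflex), /ɲ/ (palatal), /ɴ/ (uvular).
Every place of articulation has a nasal member except velar, where /ŋ/ would be expected.

velar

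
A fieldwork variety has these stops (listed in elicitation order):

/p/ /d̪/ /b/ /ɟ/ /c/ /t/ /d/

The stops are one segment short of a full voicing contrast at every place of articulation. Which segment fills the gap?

/t̪/

place of articulation  voiceless  voiced  
bilabial          p         b       
dental            —         d̪      
alveolar          t         d       
palatal           c         ɟ       
The dental row has no voiceless member, so the gap is the voiceless dental stop /t̪/.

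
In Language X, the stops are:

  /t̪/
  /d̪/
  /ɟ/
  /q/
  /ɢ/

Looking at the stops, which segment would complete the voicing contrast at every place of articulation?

place of articulation  voiceless  voiced  
dental            t̪        d̪      
palatal           —         ɟ       
uvular            q         ɢ       
The palatal row has no voiceless member, so the gap is the voiceless palatal stop /c/.

/c/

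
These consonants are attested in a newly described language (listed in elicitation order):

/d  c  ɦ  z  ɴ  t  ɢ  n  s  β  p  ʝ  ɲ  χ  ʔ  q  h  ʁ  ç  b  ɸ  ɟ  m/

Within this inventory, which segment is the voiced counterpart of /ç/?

/ʝ/

/ç/ is a voiceless palatal fricative.
The voiced counterpart is a voiced palatal fricative — in this inventory, /ʝ/.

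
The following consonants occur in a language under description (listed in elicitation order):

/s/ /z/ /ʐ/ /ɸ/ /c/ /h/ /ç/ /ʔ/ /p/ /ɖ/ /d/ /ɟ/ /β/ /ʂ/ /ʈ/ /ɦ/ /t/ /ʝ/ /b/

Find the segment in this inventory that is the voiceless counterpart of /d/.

/t/

/d/ is a voiced alveolar stop.
The voiceless counterpart is a voiceless alveolar stop — in this inventory, /t/.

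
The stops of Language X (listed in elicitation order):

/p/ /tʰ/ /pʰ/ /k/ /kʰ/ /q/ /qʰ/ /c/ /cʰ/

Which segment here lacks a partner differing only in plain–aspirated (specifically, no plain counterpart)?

/tʰ/

Bilabial: /p/ ~ /pʰ/
Palatal: /c/ ~ /cʰ/
Velar: /k/ ~ /kʰ/
Uvular: /q/ ~ /qʰ/
Alveolar: only /tʰ/ (aspirated); no plain partner.
So /tʰ/ is the unpaired segment.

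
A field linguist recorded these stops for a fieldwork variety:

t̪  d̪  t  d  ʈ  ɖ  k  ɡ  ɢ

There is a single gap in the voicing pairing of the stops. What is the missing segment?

dental: voiceless /t̪/, voiced /d̪/.
alveolar: voiceless /t/, voiced /d/.
retroflex: voiceless /ʈ/, voiced /ɖ/.
velar: voiceless /k/, voiced /ɡ/.
uvular: voiceless —, voiced /ɢ/.
The uvular row has no voiceless member, so the gap is the voiceless uvular stop /q/.

/q/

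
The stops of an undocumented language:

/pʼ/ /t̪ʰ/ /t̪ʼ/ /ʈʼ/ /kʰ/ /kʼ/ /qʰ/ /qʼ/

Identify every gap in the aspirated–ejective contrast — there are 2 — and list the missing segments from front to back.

place of articulation  aspirated  ejective
bilabial          —         pʼ      
dental            t̪ʰ       t̪ʼ     
retroflex         —         ʈʼ      
velar             kʰ        kʼ      
uvular            qʰ        qʼ      
Gaps, from front to back: bilabial lacks aspirated (/pʰ/); retroflex lacks aspirated (/ʈʰ/).

/pʰ/, /ʈʰ/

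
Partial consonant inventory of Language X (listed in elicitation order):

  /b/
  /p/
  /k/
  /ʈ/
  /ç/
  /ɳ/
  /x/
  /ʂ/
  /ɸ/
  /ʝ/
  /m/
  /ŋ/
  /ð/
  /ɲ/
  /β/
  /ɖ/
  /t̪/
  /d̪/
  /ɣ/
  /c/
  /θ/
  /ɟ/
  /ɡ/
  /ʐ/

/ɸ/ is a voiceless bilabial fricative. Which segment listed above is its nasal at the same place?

/m/

The nasal at the same place is a bilabial nasal — in this inventory, /m/.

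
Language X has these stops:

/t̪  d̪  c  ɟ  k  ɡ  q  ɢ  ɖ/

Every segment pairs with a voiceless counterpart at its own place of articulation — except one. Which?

Dental: /t̪/ ~ /d̪/
Palatal: /c/ ~ /ɟ/
Velar: /k/ ~ /ɡ/
Uvular: /q/ ~ /ɢ/
Retroflex: only /ɖ/ (voiced); no voiceless partner.
So /ɖ/ is the unpaired segment.

/ɖ/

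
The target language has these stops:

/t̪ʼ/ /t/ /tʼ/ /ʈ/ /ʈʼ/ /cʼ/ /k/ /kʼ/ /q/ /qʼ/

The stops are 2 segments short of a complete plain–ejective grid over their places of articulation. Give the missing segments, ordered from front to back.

/t̪/, /c/

place of articulation  plain     ejective
dental            —         t̪ʼ     
alveolar          t         tʼ      
retroflex         ʈ         ʈʼ      
palatal           —         cʼ      
velar             k         kʼ      
uvular            q         qʼ      
Gaps, from front to back: dental lacks plain (/t̪/); palatal lacks plain (/c/).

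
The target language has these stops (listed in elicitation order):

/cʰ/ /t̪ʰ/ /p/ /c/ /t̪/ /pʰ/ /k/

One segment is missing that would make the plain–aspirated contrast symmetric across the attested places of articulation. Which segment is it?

place of articulation  plain     aspirated
bilabial          p         pʰ      
dental            t̪        t̪ʰ     
palatal           c         cʰ      
velar             k         —       
The velar row has no aspirated member, so the gap is the aspirated velar stop /kʰ/.

/kʰ/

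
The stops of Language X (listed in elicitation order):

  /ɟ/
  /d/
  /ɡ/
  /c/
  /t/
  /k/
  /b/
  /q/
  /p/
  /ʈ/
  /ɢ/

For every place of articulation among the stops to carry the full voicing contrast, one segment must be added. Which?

/ɖ/

place of articulation  voiceless  voiced  
bilabial          p         b       
alveolar          t         d       
retroflex         ʈ         —       
palatal           c         ɟ       
velar             k         ɡ       
uvular            q         ɢ       
The retroflex row has no voiced member, so the gap is the voiced retroflex stop /ɖ/.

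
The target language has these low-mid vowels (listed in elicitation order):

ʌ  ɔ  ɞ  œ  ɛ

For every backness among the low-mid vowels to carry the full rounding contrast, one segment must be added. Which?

/ɜ/

backness          unrounded  rounded 
front             ɛ         œ       
central           —         ɞ       
back              ʌ         ɔ       
The central row has no unrounded member, so the gap is the central unrounded vowel /ɜ/.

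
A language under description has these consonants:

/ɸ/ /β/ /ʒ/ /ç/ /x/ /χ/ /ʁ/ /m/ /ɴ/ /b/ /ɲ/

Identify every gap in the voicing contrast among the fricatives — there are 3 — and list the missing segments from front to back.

/ʃ/, /ʝ/, /ɣ/

place of articulation  voiceless  voiced  
bilabial          ɸ         β       
postalveolar      —         ʒ       
palatal           ç         —       
velar             x         —       
uvular            χ         ʁ       
Gaps, from front to back: postalveolar lacks voiceless (/ʃ/); palatal lacks voiced (/ʝ/); velar lacks voiced (/ɣ/).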